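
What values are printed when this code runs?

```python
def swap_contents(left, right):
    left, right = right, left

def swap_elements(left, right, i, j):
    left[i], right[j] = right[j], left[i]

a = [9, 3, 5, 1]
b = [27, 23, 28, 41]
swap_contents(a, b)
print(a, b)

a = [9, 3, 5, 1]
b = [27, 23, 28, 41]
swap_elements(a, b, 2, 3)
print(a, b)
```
[9, 3, 5, 1] [27, 23, 28, 41]
[9, 3, 41, 1] [27, 23, 28, 5]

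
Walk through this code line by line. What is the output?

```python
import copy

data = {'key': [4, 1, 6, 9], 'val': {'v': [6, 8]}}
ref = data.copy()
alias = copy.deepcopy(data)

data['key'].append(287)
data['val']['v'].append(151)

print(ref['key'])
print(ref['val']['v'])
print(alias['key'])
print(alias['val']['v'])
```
[4, 1, 6, 9, 287]
[6, 8, 151]
[4, 1, 6, 9]
[6, 8]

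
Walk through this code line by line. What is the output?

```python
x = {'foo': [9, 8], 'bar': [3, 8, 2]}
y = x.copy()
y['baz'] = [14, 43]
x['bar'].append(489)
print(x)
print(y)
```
{'foo': [9, 8], 'bar': [3, 8, 2, 489]}
{'foo': [9, 8], 'bar': [3, 8, 2, 489], 'baz': [14, 43]}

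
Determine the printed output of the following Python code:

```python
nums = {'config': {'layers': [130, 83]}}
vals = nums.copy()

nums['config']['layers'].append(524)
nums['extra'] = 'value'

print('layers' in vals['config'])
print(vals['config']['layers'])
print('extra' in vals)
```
True
[130, 83, 524]
False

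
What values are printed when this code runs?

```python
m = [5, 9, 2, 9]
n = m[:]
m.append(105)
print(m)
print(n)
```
[5, 9, 2, 9, 105]
[5, 9, 2, 9]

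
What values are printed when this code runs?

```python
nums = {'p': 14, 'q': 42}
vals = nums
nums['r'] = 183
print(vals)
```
{'p': 14, 'q': 42, 'r': 183}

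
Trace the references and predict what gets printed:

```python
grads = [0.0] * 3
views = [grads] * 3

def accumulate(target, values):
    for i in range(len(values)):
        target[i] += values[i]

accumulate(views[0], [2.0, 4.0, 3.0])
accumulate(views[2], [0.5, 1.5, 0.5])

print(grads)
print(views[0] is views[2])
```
[2.5, 5.5, 3.5]
True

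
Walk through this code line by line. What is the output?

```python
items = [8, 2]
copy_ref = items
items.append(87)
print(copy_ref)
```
[8, 2, 87]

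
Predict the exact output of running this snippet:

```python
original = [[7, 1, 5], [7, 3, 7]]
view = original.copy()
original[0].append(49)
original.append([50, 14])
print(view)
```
[[7, 1, 5, 49], [7, 3, 7]]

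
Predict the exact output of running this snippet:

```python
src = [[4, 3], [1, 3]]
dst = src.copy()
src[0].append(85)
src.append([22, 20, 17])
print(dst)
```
[[4, 3, 85], [1, 3]]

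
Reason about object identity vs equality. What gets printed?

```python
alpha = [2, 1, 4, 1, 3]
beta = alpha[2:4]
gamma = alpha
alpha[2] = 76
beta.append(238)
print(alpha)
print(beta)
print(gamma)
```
[2, 1, 76, 1, 3]
[4, 1, 238]
[2, 1, 76, 1, 3]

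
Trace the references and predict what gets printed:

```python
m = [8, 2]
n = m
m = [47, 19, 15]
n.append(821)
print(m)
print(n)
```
[47, 19, 15]
[8, 2, 821]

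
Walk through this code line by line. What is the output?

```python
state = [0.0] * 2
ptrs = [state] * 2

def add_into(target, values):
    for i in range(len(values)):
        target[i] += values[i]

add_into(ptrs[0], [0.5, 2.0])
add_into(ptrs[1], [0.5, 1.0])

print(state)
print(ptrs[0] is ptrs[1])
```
[1.0, 3.0]
True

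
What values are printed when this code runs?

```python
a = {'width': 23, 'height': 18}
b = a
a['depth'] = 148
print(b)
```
{'width': 23, 'height': 18, 'depth': 148}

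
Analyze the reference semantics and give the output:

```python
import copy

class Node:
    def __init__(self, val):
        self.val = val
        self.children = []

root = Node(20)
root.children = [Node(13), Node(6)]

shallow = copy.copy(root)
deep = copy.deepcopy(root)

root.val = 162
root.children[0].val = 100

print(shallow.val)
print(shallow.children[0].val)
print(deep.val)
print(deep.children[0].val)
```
20
100
20
13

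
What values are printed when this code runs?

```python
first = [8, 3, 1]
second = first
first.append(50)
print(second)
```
[8, 3, 1, 50]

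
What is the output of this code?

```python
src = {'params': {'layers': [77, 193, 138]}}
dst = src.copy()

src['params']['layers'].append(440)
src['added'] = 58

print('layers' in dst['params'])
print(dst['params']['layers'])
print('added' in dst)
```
True
[77, 193, 138, 440]
False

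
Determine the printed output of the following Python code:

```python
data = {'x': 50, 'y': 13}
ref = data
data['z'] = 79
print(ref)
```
{'x': 50, 'y': 13, 'z': 79}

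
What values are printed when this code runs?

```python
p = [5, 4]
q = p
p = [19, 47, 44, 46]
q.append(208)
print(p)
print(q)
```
[19, 47, 44, 46]
[5, 4, 208]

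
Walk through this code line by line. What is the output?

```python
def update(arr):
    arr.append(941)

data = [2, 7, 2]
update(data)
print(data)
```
[2, 7, 2, 941]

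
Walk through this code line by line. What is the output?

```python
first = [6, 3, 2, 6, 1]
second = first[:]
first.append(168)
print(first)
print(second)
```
[6, 3, 2, 6, 1, 168]
[6, 3, 2, 6, 1]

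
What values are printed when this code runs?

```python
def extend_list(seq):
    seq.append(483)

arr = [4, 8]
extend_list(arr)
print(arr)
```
[4, 8, 483]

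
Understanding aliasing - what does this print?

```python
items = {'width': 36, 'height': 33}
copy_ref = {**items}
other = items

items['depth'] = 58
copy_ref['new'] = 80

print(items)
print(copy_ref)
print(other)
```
{'width': 36, 'height': 33, 'depth': 58}
{'width': 36, 'height': 33, 'new': 80}
{'width': 36, 'height': 33, 'depth': 58}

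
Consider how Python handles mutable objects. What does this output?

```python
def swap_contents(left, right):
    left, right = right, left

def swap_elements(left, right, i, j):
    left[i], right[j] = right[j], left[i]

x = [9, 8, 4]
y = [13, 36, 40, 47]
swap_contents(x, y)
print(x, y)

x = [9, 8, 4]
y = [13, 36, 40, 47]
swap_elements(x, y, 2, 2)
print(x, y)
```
[9, 8, 4] [13, 36, 40, 47]
[9, 8, 40] [13, 36, 4, 47]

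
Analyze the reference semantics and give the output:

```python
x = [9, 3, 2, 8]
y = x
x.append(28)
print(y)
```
[9, 3, 2, 8, 28]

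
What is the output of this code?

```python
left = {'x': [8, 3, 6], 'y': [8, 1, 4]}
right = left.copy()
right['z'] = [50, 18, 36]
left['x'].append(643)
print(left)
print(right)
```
{'x': [8, 3, 6, 643], 'y': [8, 1, 4]}
{'x': [8, 3, 6, 643], 'y': [8, 1, 4], 'z': [50, 18, 36]}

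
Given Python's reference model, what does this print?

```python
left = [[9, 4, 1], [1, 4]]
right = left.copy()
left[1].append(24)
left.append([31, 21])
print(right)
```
[[9, 4, 1], [1, 4, 24]]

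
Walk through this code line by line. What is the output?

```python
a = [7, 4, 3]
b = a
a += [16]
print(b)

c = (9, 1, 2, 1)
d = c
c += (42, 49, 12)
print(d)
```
[7, 4, 3, 16]
(9, 1, 2, 1)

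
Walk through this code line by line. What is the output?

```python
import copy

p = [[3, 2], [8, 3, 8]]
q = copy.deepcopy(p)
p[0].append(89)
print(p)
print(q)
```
[[3, 2, 89], [8, 3, 8]]
[[3, 2], [8, 3, 8]]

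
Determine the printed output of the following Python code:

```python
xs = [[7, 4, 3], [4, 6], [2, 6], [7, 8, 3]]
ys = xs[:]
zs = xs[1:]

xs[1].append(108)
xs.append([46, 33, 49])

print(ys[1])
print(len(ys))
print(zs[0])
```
[4, 6, 108]
4
[4, 6, 108]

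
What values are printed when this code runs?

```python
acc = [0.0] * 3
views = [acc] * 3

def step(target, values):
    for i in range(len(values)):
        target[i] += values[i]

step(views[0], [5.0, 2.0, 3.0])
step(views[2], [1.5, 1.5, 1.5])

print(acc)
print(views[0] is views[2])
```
[6.5, 3.5, 4.5]
True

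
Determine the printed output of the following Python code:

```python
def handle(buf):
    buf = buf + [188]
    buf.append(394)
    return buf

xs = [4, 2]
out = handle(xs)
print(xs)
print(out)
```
[4, 2]
[4, 2, 188, 394]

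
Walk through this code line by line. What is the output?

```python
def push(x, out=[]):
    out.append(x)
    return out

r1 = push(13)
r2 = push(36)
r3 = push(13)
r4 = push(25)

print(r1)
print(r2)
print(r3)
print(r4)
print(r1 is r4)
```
[13, 36, 13, 25]
[13, 36, 13, 25]
[13, 36, 13, 25]
[13, 36, 13, 25]
True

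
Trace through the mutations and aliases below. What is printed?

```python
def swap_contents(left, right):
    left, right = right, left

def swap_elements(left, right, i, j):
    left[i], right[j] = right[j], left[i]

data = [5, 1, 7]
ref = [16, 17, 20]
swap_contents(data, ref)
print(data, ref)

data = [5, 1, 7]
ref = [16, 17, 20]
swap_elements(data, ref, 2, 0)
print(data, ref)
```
[5, 1, 7] [16, 17, 20]
[5, 1, 16] [7, 17, 20]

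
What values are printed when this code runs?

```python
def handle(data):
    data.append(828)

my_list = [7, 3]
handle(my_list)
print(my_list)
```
[7, 3, 828]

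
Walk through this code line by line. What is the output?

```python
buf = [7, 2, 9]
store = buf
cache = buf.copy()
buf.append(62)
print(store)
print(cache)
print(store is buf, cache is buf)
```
[7, 2, 9, 62]
[7, 2, 9]
True False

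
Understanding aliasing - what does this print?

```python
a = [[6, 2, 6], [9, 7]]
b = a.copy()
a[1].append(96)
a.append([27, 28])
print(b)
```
[[6, 2, 6], [9, 7, 96]]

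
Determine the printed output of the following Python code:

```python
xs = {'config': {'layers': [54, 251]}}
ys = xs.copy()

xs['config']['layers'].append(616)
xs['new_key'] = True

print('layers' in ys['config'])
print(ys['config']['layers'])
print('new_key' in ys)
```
True
[54, 251, 616]
False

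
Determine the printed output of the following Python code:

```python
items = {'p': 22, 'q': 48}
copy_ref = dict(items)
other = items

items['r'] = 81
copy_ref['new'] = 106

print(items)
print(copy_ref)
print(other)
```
{'p': 22, 'q': 48, 'r': 81}
{'p': 22, 'q': 48, 'new': 106}
{'p': 22, 'q': 48, 'r': 81}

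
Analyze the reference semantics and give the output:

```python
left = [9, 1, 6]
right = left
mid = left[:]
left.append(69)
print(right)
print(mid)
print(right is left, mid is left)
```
[9, 1, 6, 69]
[9, 1, 6]
True False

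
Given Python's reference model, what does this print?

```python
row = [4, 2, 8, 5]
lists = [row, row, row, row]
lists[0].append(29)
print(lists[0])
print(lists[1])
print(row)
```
[4, 2, 8, 5, 29]
[4, 2, 8, 5, 29]
[4, 2, 8, 5, 29]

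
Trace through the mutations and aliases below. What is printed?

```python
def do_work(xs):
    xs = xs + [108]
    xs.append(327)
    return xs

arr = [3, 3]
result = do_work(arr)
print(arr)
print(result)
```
[3, 3]
[3, 3, 108, 327]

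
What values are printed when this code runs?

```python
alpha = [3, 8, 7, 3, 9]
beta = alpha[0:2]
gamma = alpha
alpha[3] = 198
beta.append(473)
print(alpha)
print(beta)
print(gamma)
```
[3, 8, 7, 198, 9]
[3, 8, 473]
[3, 8, 7, 198, 9]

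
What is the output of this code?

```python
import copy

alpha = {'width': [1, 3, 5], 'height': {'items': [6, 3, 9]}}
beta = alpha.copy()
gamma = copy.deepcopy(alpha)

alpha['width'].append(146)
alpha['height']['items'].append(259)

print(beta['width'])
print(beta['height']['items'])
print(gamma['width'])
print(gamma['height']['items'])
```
[1, 3, 5, 146]
[6, 3, 9, 259]
[1, 3, 5]
[6, 3, 9]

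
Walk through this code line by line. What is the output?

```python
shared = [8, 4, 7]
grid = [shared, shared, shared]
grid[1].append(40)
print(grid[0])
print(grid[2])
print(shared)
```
[8, 4, 7, 40]
[8, 4, 7, 40]
[8, 4, 7, 40]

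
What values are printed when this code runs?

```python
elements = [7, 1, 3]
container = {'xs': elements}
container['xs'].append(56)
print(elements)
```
[7, 1, 3, 56]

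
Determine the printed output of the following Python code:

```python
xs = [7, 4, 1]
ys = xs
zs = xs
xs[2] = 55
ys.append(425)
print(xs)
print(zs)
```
[7, 4, 55, 425]
[7, 4, 55, 425]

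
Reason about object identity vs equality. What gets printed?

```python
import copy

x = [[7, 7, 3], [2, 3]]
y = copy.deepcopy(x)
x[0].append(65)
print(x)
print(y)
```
[[7, 7, 3, 65], [2, 3]]
[[7, 7, 3], [2, 3]]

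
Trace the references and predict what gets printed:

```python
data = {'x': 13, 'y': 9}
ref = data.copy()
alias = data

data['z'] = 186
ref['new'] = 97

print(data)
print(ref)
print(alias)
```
{'x': 13, 'y': 9, 'z': 186}
{'x': 13, 'y': 9, 'new': 97}
{'x': 13, 'y': 9, 'z': 186}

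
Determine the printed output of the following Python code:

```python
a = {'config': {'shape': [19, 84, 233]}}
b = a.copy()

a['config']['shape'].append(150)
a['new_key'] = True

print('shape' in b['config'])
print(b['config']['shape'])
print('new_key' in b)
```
True
[19, 84, 233, 150]
False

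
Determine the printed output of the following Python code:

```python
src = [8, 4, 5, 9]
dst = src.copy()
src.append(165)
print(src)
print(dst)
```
[8, 4, 5, 9, 165]
[8, 4, 5, 9]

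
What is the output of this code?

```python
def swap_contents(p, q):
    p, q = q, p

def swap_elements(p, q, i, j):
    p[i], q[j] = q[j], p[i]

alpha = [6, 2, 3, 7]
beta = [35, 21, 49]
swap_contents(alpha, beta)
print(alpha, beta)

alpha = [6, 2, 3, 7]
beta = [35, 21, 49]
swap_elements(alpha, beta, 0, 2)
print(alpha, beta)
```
[6, 2, 3, 7] [35, 21, 49]
[49, 2, 3, 7] [35, 21, 6]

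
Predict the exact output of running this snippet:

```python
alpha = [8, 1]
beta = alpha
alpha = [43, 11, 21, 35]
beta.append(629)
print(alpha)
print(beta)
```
[43, 11, 21, 35]
[8, 1, 629]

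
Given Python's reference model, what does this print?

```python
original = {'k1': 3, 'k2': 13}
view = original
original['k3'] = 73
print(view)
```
{'k1': 3, 'k2': 13, 'k3': 73}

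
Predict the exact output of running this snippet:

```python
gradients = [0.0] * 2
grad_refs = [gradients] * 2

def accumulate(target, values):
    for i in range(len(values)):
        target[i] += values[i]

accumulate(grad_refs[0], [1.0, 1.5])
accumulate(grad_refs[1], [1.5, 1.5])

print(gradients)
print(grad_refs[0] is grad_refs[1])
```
[2.5, 3.0]
True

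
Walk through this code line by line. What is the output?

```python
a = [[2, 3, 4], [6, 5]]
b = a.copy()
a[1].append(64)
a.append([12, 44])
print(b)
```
[[2, 3, 4], [6, 5, 64]]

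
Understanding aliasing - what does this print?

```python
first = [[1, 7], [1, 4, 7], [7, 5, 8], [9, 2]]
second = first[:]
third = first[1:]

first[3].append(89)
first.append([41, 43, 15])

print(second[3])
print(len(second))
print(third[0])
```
[9, 2, 89]
4
[1, 4, 7]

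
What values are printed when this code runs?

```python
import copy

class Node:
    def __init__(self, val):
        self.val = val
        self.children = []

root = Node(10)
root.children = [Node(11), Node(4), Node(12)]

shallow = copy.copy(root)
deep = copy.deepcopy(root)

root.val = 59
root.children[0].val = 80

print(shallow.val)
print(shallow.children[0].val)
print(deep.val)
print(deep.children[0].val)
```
10
80
10
11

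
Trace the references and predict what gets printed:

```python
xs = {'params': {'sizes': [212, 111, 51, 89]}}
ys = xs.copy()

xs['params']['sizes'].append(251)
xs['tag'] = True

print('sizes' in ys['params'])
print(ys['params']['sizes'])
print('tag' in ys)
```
True
[212, 111, 51, 89, 251]
False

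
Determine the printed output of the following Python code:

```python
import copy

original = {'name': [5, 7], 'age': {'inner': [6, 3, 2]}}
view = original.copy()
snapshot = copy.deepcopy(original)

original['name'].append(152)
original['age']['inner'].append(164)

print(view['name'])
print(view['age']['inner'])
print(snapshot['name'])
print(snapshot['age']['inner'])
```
[5, 7, 152]
[6, 3, 2, 164]
[5, 7]
[6, 3, 2]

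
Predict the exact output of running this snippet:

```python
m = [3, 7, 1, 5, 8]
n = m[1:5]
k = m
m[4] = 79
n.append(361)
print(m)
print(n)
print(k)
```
[3, 7, 1, 5, 79]
[7, 1, 5, 8, 361]
[3, 7, 1, 5, 79]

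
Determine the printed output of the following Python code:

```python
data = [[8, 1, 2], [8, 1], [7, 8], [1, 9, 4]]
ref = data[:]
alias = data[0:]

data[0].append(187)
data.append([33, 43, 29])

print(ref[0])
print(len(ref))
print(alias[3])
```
[8, 1, 2, 187]
4
[1, 9, 4]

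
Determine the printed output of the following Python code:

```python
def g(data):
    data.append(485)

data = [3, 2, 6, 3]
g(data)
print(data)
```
[3, 2, 6, 3, 485]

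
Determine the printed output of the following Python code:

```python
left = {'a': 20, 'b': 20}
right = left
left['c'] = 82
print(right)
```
{'a': 20, 'b': 20, 'c': 82}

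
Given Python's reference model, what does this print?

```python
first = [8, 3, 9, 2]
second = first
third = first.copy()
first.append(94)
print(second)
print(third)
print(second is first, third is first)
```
[8, 3, 9, 2, 94]
[8, 3, 9, 2]
True False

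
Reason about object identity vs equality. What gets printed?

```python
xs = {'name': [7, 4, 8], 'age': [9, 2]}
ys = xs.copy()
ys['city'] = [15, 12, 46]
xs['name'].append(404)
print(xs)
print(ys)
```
{'name': [7, 4, 8, 404], 'age': [9, 2]}
{'name': [7, 4, 8, 404], 'age': [9, 2], 'city': [15, 12, 46]}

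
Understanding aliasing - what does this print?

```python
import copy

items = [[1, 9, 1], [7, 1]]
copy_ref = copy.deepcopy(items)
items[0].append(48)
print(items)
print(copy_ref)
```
[[1, 9, 1, 48], [7, 1]]
[[1, 9, 1], [7, 1]]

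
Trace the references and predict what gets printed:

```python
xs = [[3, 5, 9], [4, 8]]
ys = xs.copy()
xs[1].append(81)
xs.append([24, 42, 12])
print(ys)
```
[[3, 5, 9], [4, 8, 81]]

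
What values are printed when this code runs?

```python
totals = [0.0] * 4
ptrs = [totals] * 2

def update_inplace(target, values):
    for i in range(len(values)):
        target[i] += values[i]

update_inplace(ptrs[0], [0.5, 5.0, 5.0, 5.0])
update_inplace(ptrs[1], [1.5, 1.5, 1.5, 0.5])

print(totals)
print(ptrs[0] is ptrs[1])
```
[2.0, 6.5, 6.5, 5.5]
True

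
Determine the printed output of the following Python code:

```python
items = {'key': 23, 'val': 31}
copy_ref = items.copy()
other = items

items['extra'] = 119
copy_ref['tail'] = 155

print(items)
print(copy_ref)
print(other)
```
{'key': 23, 'val': 31, 'extra': 119}
{'key': 23, 'val': 31, 'tail': 155}
{'key': 23, 'val': 31, 'extra': 119}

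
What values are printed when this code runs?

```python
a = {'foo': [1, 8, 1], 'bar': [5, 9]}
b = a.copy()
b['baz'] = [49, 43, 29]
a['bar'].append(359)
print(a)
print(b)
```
{'foo': [1, 8, 1], 'bar': [5, 9, 359]}
{'foo': [1, 8, 1], 'bar': [5, 9, 359], 'baz': [49, 43, 29]}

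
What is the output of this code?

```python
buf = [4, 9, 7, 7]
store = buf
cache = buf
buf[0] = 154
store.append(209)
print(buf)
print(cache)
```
[154, 9, 7, 7, 209]
[154, 9, 7, 7, 209]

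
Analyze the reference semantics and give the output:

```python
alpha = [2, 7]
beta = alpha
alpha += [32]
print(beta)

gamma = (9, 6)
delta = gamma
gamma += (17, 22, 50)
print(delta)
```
[2, 7, 32]
(9, 6)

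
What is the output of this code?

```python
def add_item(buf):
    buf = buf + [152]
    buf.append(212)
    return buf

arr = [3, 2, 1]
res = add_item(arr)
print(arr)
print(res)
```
[3, 2, 1]
[3, 2, 1, 152, 212]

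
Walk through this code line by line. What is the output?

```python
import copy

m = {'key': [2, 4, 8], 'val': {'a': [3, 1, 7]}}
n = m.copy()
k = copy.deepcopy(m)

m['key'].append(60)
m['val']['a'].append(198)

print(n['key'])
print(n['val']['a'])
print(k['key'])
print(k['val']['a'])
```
[2, 4, 8, 60]
[3, 1, 7, 198]
[2, 4, 8]
[3, 1, 7]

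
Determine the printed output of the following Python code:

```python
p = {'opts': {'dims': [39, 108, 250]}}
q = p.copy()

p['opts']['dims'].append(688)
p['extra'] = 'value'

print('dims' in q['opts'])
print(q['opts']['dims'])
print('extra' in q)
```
True
[39, 108, 250, 688]
False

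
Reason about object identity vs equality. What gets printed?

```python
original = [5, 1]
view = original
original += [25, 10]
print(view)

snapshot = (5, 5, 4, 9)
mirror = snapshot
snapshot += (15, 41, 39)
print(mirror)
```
[5, 1, 25, 10]
(5, 5, 4, 9)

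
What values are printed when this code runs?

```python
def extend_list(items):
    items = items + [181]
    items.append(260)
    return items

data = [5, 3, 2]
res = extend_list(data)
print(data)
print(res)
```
[5, 3, 2]
[5, 3, 2, 181, 260]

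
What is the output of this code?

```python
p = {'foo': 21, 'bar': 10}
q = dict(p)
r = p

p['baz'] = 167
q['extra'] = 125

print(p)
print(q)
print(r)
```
{'foo': 21, 'bar': 10, 'baz': 167}
{'foo': 21, 'bar': 10, 'extra': 125}
{'foo': 21, 'bar': 10, 'baz': 167}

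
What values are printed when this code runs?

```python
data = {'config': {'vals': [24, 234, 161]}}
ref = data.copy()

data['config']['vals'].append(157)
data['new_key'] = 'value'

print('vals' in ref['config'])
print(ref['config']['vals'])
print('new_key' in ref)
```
True
[24, 234, 161, 157]
False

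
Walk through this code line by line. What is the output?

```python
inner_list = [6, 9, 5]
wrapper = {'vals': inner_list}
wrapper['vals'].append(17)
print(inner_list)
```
[6, 9, 5, 17]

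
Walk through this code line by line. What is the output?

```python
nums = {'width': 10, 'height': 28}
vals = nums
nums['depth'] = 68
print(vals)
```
{'width': 10, 'height': 28, 'depth': 68}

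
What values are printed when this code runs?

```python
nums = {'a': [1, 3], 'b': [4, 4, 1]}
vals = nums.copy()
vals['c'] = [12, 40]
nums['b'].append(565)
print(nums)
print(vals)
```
{'a': [1, 3], 'b': [4, 4, 1, 565]}
{'a': [1, 3], 'b': [4, 4, 1, 565], 'c': [12, 40]}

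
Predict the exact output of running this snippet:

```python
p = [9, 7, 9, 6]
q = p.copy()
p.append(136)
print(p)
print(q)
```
[9, 7, 9, 6, 136]
[9, 7, 9, 6]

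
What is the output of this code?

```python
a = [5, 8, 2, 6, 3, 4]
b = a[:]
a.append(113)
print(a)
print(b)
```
[5, 8, 2, 6, 3, 4, 113]
[5, 8, 2, 6, 3, 4]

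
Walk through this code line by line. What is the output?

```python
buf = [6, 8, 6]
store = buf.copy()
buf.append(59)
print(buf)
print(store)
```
[6, 8, 6, 59]
[6, 8, 6]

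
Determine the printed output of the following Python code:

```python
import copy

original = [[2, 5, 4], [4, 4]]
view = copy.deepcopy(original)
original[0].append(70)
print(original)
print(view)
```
[[2, 5, 4, 70], [4, 4]]
[[2, 5, 4], [4, 4]]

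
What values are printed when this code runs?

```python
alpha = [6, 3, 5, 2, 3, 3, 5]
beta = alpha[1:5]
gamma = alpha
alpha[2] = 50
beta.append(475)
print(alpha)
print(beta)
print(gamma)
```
[6, 3, 50, 2, 3, 3, 5]
[3, 5, 2, 3, 475]
[6, 3, 50, 2, 3, 3, 5]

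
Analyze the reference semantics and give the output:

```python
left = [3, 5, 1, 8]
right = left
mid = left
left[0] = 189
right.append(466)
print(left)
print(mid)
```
[189, 5, 1, 8, 466]
[189, 5, 1, 8, 466]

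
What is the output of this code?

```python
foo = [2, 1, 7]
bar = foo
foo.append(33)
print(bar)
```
[2, 1, 7, 33]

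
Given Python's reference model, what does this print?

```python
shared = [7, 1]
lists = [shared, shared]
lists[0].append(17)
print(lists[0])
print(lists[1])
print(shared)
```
[7, 1, 17]
[7, 1, 17]
[7, 1, 17]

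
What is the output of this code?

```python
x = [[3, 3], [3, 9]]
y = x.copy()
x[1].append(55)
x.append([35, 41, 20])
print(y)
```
[[3, 3], [3, 9, 55]]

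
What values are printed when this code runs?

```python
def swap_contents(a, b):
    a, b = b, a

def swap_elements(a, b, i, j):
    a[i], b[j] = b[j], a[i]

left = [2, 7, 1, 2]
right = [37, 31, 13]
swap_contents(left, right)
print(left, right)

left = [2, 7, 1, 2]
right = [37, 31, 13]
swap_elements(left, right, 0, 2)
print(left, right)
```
[2, 7, 1, 2] [37, 31, 13]
[13, 7, 1, 2] [37, 31, 2]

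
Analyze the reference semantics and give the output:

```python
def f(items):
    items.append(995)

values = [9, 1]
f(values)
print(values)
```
[9, 1, 995]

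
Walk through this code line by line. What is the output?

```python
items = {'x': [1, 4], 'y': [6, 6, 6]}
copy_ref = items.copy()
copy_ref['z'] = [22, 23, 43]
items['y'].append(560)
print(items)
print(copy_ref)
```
{'x': [1, 4], 'y': [6, 6, 6, 560]}
{'x': [1, 4], 'y': [6, 6, 6, 560], 'z': [22, 23, 43]}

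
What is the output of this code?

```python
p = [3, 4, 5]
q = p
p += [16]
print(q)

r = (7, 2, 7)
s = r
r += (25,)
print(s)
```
[3, 4, 5, 16]
(7, 2, 7)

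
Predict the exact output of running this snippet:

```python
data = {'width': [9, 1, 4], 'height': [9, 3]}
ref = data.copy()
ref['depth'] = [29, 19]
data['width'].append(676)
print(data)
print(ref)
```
{'width': [9, 1, 4, 676], 'height': [9, 3]}
{'width': [9, 1, 4, 676], 'height': [9, 3], 'depth': [29, 19]}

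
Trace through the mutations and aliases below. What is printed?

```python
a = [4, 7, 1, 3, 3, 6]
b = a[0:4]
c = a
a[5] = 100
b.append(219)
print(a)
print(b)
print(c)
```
[4, 7, 1, 3, 3, 100]
[4, 7, 1, 3, 219]
[4, 7, 1, 3, 3, 100]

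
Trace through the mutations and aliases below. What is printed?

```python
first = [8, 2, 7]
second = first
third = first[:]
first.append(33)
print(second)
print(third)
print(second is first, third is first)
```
[8, 2, 7, 33]
[8, 2, 7]
True False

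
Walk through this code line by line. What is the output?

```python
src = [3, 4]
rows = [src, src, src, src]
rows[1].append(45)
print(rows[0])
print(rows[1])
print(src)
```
[3, 4, 45]
[3, 4, 45]
[3, 4, 45]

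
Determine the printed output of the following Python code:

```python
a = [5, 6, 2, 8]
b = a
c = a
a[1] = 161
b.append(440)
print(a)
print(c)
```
[5, 161, 2, 8, 440]
[5, 161, 2, 8, 440]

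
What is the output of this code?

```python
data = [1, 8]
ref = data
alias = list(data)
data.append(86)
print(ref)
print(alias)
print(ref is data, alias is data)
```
[1, 8, 86]
[1, 8]
True False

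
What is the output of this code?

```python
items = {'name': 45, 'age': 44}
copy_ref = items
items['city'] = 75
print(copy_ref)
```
{'name': 45, 'age': 44, 'city': 75}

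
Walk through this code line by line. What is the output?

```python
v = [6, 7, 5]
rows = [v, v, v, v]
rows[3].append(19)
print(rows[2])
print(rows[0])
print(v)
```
[6, 7, 5, 19]
[6, 7, 5, 19]
[6, 7, 5, 19]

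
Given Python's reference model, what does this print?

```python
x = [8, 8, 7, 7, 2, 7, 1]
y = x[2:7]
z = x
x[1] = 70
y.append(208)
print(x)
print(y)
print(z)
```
[8, 70, 7, 7, 2, 7, 1]
[7, 7, 2, 7, 1, 208]
[8, 70, 7, 7, 2, 7, 1]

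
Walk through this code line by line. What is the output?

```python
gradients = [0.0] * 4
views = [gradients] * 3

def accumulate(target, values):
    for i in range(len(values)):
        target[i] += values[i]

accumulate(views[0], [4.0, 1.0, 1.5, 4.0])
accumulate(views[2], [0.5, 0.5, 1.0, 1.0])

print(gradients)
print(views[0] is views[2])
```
[4.5, 1.5, 2.5, 5.0]
True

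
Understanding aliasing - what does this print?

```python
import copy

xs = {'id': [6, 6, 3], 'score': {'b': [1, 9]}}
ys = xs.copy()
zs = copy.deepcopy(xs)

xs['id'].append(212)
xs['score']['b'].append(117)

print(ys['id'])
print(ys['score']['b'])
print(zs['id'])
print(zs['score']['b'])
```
[6, 6, 3, 212]
[1, 9, 117]
[6, 6, 3]
[1, 9]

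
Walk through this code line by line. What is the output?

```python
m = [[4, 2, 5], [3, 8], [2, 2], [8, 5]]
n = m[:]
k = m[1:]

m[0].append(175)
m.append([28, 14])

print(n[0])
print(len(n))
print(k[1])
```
[4, 2, 5, 175]
4
[2, 2]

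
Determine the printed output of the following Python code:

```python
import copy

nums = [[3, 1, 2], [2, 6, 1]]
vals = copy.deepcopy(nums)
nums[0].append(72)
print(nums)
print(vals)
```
[[3, 1, 2, 72], [2, 6, 1]]
[[3, 1, 2], [2, 6, 1]]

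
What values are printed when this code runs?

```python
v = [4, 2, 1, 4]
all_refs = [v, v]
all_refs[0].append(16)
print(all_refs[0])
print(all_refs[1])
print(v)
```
[4, 2, 1, 4, 16]
[4, 2, 1, 4, 16]
[4, 2, 1, 4, 16]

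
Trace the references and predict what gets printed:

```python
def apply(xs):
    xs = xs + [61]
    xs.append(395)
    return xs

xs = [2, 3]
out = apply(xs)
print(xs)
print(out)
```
[2, 3]
[2, 3, 61, 395]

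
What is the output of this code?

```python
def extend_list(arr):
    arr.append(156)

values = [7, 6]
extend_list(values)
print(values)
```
[7, 6, 156]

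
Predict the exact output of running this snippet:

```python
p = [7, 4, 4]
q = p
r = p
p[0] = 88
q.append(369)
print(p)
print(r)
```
[88, 4, 4, 369]
[88, 4, 4, 369]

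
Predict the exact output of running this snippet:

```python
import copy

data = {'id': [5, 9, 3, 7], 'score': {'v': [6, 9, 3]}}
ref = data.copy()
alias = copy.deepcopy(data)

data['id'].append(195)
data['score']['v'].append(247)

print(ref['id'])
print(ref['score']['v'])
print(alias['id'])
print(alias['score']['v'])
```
[5, 9, 3, 7, 195]
[6, 9, 3, 247]
[5, 9, 3, 7]
[6, 9, 3]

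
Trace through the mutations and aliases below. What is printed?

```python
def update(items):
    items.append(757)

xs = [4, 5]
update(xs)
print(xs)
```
[4, 5, 757]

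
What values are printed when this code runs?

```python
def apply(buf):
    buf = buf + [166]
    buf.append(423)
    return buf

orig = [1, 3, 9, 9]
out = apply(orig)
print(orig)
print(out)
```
[1, 3, 9, 9]
[1, 3, 9, 9, 166, 423]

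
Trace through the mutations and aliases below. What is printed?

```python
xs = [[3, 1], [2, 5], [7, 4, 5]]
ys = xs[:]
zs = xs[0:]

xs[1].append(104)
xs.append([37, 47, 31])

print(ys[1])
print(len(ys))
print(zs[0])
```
[2, 5, 104]
3
[3, 1]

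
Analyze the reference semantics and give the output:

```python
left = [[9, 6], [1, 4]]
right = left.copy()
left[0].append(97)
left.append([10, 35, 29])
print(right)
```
[[9, 6, 97], [1, 4]]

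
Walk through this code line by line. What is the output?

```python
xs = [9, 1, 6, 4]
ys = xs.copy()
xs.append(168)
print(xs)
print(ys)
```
[9, 1, 6, 4, 168]
[9, 1, 6, 4]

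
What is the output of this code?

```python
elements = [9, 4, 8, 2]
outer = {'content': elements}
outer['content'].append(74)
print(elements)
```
[9, 4, 8, 2, 74]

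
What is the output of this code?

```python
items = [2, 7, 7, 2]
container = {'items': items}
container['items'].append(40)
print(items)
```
[2, 7, 7, 2, 40]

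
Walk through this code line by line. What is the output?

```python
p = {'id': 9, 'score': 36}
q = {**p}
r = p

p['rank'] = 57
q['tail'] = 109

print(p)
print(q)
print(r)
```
{'id': 9, 'score': 36, 'rank': 57}
{'id': 9, 'score': 36, 'tail': 109}
{'id': 9, 'score': 36, 'rank': 57}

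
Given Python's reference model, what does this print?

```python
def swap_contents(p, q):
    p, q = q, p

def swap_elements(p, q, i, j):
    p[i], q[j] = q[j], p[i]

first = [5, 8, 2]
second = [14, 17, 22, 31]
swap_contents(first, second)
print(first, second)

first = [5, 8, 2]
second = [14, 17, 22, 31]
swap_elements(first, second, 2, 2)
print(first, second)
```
[5, 8, 2] [14, 17, 22, 31]
[5, 8, 22] [14, 17, 2, 31]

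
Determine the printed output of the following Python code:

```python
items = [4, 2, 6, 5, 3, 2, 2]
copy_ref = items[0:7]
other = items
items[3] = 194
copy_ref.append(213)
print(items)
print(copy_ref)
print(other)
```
[4, 2, 6, 194, 3, 2, 2]
[4, 2, 6, 5, 3, 2, 2, 213]
[4, 2, 6, 194, 3, 2, 2]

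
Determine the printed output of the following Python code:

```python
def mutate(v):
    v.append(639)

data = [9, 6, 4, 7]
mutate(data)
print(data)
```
[9, 6, 4, 7, 639]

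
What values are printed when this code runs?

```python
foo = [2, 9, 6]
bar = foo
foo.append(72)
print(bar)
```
[2, 9, 6, 72]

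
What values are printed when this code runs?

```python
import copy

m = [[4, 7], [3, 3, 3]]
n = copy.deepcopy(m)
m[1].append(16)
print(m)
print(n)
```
[[4, 7], [3, 3, 3, 16]]
[[4, 7], [3, 3, 3]]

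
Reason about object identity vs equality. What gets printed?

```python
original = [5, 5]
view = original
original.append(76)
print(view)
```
[5, 5, 76]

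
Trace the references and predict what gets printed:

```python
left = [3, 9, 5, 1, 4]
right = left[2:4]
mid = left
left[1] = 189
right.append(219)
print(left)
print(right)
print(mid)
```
[3, 189, 5, 1, 4]
[5, 1, 219]
[3, 189, 5, 1, 4]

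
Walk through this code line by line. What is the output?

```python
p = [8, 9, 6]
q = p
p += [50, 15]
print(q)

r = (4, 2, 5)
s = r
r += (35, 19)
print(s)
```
[8, 9, 6, 50, 15]
(4, 2, 5)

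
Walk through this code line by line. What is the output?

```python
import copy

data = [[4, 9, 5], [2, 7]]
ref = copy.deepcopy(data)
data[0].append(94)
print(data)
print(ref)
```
[[4, 9, 5, 94], [2, 7]]
[[4, 9, 5], [2, 7]]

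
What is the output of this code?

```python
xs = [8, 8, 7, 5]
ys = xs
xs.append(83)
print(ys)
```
[8, 8, 7, 5, 83]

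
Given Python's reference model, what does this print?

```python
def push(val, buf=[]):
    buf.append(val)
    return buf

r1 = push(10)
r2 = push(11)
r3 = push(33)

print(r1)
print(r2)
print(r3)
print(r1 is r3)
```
[10, 11, 33]
[10, 11, 33]
[10, 11, 33]
True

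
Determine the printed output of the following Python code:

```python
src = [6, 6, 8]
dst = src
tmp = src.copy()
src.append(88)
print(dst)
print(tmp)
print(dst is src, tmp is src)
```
[6, 6, 8, 88]
[6, 6, 8]
True False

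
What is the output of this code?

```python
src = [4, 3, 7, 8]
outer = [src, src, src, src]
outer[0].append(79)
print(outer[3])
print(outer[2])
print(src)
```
[4, 3, 7, 8, 79]
[4, 3, 7, 8, 79]
[4, 3, 7, 8, 79]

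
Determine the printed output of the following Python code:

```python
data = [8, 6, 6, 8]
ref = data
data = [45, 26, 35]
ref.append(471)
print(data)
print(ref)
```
[45, 26, 35]
[8, 6, 6, 8, 471]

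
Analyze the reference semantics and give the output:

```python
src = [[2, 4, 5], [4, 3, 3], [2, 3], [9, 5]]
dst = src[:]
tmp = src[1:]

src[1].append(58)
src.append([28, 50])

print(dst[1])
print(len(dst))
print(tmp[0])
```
[4, 3, 3, 58]
4
[4, 3, 3, 58]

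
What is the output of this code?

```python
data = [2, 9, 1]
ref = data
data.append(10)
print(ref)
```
[2, 9, 1, 10]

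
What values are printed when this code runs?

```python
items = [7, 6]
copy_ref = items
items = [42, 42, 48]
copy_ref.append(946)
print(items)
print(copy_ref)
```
[42, 42, 48]
[7, 6, 946]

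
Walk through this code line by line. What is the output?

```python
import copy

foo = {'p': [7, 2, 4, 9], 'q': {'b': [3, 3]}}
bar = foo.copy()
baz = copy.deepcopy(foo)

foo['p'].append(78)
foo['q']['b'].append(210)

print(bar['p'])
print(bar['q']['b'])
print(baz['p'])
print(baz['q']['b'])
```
[7, 2, 4, 9, 78]
[3, 3, 210]
[7, 2, 4, 9]
[3, 3]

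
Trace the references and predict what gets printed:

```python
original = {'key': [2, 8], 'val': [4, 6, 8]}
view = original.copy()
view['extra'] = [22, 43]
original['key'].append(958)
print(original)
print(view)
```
{'key': [2, 8, 958], 'val': [4, 6, 8]}
{'key': [2, 8, 958], 'val': [4, 6, 8], 'extra': [22, 43]}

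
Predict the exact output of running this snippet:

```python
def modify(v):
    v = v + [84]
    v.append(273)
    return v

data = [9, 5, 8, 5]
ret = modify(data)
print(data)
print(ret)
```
[9, 5, 8, 5]
[9, 5, 8, 5, 84, 273]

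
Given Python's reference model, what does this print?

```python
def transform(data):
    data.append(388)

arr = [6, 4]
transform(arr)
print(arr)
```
[6, 4, 388]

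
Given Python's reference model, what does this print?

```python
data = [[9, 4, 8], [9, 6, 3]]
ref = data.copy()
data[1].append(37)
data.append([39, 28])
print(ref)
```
[[9, 4, 8], [9, 6, 3, 37]]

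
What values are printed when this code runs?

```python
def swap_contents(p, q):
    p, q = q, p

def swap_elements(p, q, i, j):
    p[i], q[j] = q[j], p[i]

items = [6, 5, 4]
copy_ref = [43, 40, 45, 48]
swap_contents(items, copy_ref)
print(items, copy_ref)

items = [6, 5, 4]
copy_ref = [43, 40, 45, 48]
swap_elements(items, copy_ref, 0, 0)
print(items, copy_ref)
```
[6, 5, 4] [43, 40, 45, 48]
[43, 5, 4] [6, 40, 45, 48]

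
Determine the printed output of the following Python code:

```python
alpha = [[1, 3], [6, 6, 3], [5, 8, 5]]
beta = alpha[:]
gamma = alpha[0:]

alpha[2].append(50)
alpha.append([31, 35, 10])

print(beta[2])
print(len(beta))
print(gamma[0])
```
[5, 8, 5, 50]
3
[1, 3]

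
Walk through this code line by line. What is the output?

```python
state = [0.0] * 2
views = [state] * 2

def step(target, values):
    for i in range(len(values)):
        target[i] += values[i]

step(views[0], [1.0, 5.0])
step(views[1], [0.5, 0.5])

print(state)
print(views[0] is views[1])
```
[1.5, 5.5]
True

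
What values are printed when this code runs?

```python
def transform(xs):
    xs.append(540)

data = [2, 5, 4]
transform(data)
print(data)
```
[2, 5, 4, 540]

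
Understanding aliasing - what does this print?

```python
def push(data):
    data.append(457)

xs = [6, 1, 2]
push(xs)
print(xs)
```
[6, 1, 2, 457]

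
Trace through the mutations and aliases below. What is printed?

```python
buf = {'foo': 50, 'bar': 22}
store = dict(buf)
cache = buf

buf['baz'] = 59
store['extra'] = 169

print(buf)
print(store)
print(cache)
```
{'foo': 50, 'bar': 22, 'baz': 59}
{'foo': 50, 'bar': 22, 'extra': 169}
{'foo': 50, 'bar': 22, 'baz': 59}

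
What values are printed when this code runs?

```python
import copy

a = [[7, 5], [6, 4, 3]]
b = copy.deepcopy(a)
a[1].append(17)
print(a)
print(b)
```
[[7, 5], [6, 4, 3, 17]]
[[7, 5], [6, 4, 3]]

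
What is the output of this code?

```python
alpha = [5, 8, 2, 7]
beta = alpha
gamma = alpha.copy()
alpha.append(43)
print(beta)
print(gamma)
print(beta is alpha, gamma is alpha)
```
[5, 8, 2, 7, 43]
[5, 8, 2, 7]
True False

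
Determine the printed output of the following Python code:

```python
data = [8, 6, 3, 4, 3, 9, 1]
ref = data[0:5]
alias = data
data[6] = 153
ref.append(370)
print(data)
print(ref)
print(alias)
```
[8, 6, 3, 4, 3, 9, 153]
[8, 6, 3, 4, 3, 370]
[8, 6, 3, 4, 3, 9, 153]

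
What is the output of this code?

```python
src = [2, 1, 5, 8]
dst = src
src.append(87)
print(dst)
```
[2, 1, 5, 8, 87]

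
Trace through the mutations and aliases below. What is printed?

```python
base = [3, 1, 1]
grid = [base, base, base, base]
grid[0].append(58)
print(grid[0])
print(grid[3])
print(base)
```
[3, 1, 1, 58]
[3, 1, 1, 58]
[3, 1, 1, 58]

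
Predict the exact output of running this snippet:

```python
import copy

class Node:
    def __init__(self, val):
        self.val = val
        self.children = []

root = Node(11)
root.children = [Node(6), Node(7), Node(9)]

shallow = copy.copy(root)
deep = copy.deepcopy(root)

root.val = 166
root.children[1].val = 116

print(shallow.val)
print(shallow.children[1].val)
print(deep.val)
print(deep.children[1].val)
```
11
116
11
7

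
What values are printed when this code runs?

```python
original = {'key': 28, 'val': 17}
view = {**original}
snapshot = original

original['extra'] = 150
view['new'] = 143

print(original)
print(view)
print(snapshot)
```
{'key': 28, 'val': 17, 'extra': 150}
{'key': 28, 'val': 17, 'new': 143}
{'key': 28, 'val': 17, 'extra': 150}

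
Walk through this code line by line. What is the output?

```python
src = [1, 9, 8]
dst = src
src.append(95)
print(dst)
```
[1, 9, 8, 95]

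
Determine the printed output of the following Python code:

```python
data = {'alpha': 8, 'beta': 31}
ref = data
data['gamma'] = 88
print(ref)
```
{'alpha': 8, 'beta': 31, 'gamma': 88}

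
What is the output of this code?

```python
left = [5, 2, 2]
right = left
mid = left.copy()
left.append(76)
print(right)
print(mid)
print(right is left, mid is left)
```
[5, 2, 2, 76]
[5, 2, 2]
True False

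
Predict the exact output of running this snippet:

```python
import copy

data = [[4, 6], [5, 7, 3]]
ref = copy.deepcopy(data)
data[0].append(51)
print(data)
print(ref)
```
[[4, 6, 51], [5, 7, 3]]
[[4, 6], [5, 7, 3]]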